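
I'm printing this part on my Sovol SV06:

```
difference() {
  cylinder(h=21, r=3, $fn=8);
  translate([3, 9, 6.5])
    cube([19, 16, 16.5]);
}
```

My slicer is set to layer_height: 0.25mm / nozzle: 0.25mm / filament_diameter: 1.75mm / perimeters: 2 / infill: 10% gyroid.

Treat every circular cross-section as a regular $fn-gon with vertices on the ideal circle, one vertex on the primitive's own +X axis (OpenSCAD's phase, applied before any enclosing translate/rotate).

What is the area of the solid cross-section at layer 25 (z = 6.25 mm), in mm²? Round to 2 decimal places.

25.46 mm²

At z = 6.25 mm: the r=3 cylinder gives a regular 8-gon of circumradius 3 (constant along its height) (area = (8/2)·3.000²·sin(360°/8) = 25.46 mm²); the cube at (3, 9) is absent (z outside [6.5, 23]); Subtracting the remaining from the first: none of the subtracted shapes is present at this height, so the r=3 cylinder is unchanged — area = 25.46 mm². Overall, the cross-section is a single solid region. Net area = 25.46 mm².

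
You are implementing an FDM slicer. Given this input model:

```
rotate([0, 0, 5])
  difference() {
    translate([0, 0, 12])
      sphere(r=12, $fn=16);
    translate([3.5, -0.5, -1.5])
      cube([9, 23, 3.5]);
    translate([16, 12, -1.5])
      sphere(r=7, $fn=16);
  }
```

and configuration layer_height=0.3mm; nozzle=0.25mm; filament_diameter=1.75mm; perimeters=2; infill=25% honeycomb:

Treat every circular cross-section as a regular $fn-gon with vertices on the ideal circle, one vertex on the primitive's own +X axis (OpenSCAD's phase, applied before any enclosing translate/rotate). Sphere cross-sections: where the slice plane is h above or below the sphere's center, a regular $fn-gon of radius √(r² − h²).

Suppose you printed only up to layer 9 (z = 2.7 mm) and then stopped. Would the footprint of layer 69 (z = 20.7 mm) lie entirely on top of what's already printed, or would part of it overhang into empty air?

Compare the two slices. At z = 2.7: the r=12 sphere contributes a regular 16-gon of circumradius √(12²−9.3²) = 7.584 (area = (16/2)·7.584²·sin(360°/16) = 176.06 mm²); the cube at (3.5, -0.5) is not intersected at this z (z outside [-1.5, 2]); the r=7 sphere at (16, 12) slices to a regular 16-gon of circumradius 5.600 (√(r²−h²) with h=4.2 from center) (area = (16/2)·5.600²·sin(360°/16) = 96.01 mm²); Subtracting the remaining from the first: starting from the r=12 sphere (176.06 mm²), the r=7 sphere at (16, 12) misses the remaining region (no effect) — area = 176.06 mm²; (rotated 5° about Z; rotation is an isometry so areas/perimeters/island counts are preserved). At z = 20.7: the r=12 sphere slices to a regular 16-gon of circumradius 8.265 (√(r²−h²) with h=8.7 from center) (area = (16/2)·8.265²·sin(360°/16) = 209.13 mm²); the cube at (3.5, -0.5) is absent (z outside [-1.5, 2]); the sphere at (16, 12) is absent (|z−center|=22.200 > r=7); After the difference (first − rest): none of the subtracted shapes is present at this height, so the r=12 sphere is unchanged — area = 209.13 mm²; (rotated 5° about Z; rotation is an isometry so areas/perimeters/island counts are preserved). Checking containment: at z = 20.7 the cross-section extends beyond the z = 2.7 cross-section by about 33.06 mm².

part overhangs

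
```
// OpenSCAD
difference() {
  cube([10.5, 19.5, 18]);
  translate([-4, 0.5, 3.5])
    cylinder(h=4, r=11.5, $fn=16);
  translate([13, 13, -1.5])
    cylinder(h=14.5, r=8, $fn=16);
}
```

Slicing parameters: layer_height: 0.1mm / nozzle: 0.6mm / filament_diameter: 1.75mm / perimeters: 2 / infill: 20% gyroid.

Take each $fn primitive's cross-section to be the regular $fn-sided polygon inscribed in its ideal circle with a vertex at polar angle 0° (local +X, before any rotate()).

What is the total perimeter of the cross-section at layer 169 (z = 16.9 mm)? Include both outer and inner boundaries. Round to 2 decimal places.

60.00 mm

At z = 16.9 mm: the 10.5×19.5 cube contributes its full rectangle (perimeter 60.00 mm); the cylinder at (-4, 0.5) is not intersected at this z (z outside [3.5, 7.5]); the cylinder at (13, 13) is absent (z outside [-1.5, 13]); Subtracting the remaining from the first: none of the subtracted shapes is present at this height, so the 10.5×19.5 cube is unchanged — boundary = 60.00 mm. Overall, the cross-section is a single solid region. Total boundary length (outer) = 60.00 mm.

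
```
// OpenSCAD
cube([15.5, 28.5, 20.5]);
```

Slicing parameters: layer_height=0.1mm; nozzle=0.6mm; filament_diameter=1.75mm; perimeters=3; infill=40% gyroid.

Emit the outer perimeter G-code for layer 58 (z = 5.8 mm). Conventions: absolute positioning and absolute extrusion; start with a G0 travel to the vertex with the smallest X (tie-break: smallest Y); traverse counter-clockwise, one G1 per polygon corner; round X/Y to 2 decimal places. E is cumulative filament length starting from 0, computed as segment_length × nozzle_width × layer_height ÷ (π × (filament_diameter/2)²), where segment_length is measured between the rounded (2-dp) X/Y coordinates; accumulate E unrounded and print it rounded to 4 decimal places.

G0 X0.00 Y0.00 Z5.80
G1 X15.50 Y0.00 E0.3866
G1 X15.50 Y28.50 E1.0976
G1 X0.00 Y28.50 E1.4842
G1 X0.00 Y0.00 E2.1952

At z = 5.8 mm: the cube (footprint 15.5×28.5) is included at this height. The outline is a single polygon with 4 vertices. Extrusion per mm of travel: 0.6 × 0.1 / (π × 0.875²) = 0.024945. Accumulating E over each segment gives final E = 2.1952.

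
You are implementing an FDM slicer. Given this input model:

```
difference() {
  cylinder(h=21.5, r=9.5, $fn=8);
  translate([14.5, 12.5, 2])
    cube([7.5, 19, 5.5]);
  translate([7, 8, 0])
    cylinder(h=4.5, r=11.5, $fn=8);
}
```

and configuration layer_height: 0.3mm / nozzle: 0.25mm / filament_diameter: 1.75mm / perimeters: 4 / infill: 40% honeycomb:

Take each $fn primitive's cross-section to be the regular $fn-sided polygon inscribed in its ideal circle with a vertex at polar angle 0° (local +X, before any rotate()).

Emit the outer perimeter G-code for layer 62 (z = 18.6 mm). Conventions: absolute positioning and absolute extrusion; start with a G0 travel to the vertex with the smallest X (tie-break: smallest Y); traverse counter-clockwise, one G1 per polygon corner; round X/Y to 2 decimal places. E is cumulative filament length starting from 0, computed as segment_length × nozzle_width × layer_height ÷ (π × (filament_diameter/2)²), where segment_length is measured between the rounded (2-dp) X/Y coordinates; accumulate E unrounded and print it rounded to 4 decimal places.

G0 X-9.50 Y0.00 Z18.60
G1 X-6.72 Y-6.72 E0.2268
G1 X0.00 Y-9.50 E0.4535
G1 X6.72 Y-6.72 E0.6803
G1 X9.50 Y0.00 E0.9070
G1 X6.72 Y6.72 E1.1338
G1 X0.00 Y9.50 E1.3606
G1 X-6.72 Y6.72 E1.5873
G1 X-9.50 Y0.00 E1.8141

At z = 18.6 mm: the r=9.5 cylinder gives a regular 8-gon of circumradius 9.5 (constant along its height); the cube at (14.5, 12.5) does not reach this height (z outside [2, 7.5]); the cylinder at (7, 8) does not reach this height (z outside [0, 4.5]); Subtracting the remaining from the first: none of the subtracted shapes is present at this height, so the r=9.5 cylinder is unchanged — 1 connected region. The outline is a single polygon with 8 vertices. Extrusion per mm of travel: 0.25 × 0.3 / (π × 0.875²) = 0.031181. Accumulating E over each segment gives final E = 1.8141.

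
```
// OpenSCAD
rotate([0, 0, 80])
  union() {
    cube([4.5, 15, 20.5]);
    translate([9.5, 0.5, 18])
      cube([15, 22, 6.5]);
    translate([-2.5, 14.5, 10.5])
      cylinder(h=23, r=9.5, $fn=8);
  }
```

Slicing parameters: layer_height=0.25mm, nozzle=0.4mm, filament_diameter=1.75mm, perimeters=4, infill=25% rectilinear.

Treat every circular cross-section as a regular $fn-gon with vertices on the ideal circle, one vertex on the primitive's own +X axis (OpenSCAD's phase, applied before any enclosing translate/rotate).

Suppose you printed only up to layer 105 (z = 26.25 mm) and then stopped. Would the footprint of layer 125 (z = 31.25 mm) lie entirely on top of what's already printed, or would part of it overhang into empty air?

Compare the two slices. At z = 26.25: the cube does not reach this height (z outside [0, 20.5]); the cube at (9.5, 0.5) is absent (z outside [18, 24.5]); the r=9.5 cylinder at (-2.5, 14.5) contributes a regular 8-gon of circumradius 9.5 (area = (8/2)·9.500²·sin(360°/8) = 255.27 mm²); Combining (union): only the r=9.5 cylinder at (-2.5, 14.5) is present, so the union is just that shape — area = 255.27 mm²; (rotated 80° about Z; rotation is an isometry so areas/perimeters/island counts are preserved). At z = 31.25: the cube is not intersected at this z (z outside [0, 20.5]); the cube at (9.5, 0.5) is not intersected at this z (z outside [18, 24.5]); the r=9.5 cylinder at (-2.5, 14.5) gives a regular 8-gon of circumradius 9.5 (constant along its height) (area = (8/2)·9.500²·sin(360°/8) = 255.27 mm²); Merging all regions: only the r=9.5 cylinder at (-2.5, 14.5) is present, so the union is just that shape — area = 255.27 mm²; (rotated 80° about Z; rotation is an isometry so areas/perimeters/island counts are preserved). Checking containment: the cross-section at z = 31.25 is a subset of the cross-section at z = 26.25.

entirely on top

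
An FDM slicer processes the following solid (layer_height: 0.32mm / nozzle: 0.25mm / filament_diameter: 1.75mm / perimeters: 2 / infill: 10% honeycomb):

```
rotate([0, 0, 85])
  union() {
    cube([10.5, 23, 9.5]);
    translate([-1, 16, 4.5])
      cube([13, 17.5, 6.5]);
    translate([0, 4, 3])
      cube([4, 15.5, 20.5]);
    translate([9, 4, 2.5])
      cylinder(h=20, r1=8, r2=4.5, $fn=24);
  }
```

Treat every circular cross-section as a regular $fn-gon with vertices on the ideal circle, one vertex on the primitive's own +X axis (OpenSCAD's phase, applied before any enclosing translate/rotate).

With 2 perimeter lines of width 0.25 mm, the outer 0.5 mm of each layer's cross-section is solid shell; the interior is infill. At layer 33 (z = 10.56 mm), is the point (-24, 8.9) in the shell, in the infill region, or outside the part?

At z = 10.56 mm: the cube does not reach this height (z outside [0, 9.5]); the cube at (-1, 16) (footprint 13×17.5) is included at this height; the cube at (0, 4) (footprint 4×15.5) is included at this height; the cone at (9, 4) contributes a regular 24-gon of circumradius 6.590 (interpolated between r1=8 and r2=4.5 at t=0.403); Combining (union): the regions partially overlap (shared area 18.49 mm²), so overlapping operands fuse into one piece — 1 connected region; (whole slice rotated 85° about Z — lengths, areas and connectivity unchanged). Overall, the cross-section is a single solid region. Undo the 85° rotation: the query point maps to (6.774, 24.684) in the un-rotated model frame. The nearest boundary edge runs (12.00, 33.50)→(12.00, 16.00); distance from the point to it = 5.23 mm. The point is inside the cross-section and 5.23 mm from the nearest boundary — more than the 0.5 mm shell width (2 × 0.25), so it's in the infill interior.

infill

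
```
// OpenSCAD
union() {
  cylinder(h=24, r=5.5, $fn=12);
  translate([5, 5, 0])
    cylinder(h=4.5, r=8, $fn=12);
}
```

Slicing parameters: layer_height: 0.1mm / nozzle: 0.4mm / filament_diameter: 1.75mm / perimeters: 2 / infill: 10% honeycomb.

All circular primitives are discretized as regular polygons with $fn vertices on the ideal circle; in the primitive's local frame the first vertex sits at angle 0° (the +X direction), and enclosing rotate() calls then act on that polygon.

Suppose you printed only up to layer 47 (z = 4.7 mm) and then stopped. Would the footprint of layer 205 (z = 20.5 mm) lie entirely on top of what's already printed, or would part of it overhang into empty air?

Compare the two slices. At z = 4.7: the cylinder: section is a regular 12-gon, circumradius r=5.5 (area = (12/2)·5.500²·sin(360°/12) = 90.75 mm²); the cylinder at (5, 5) is not intersected at this z (z outside [0, 4.5]); Taking the union: only the r=5.5 cylinder is present, so the union is just that shape — area = 90.75 mm². At z = 20.5: the r=5.5 cylinder gives a regular 12-gon of circumradius 5.5 (constant along its height) (area = (12/2)·5.500²·sin(360°/12) = 90.75 mm²); the cylinder at (5, 5) does not reach this height (z outside [0, 4.5]); Merging all regions: only the r=5.5 cylinder is present, so the union is just that shape — area = 90.75 mm². Checking containment: the cross-section at z = 20.5 is a subset of the cross-section at z = 4.7.

entirely on top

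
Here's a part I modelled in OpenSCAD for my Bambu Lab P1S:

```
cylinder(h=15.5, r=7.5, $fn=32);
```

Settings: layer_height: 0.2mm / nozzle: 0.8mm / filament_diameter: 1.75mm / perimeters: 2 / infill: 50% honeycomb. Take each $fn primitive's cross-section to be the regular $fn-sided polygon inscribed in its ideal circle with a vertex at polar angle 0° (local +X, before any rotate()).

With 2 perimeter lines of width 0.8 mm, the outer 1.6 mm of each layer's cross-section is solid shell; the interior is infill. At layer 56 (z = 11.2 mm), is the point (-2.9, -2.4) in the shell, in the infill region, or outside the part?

At z = 11.2 mm: the cylinder: section is a regular 32-gon, circumradius r=7.5. Overall, the cross-section is a single solid region. The nearest boundary edge runs (-6.24, -4.17)→(-5.30, -5.30); distance from the point to it = 3.70 mm. The point is inside the cross-section and 3.70 mm from the nearest boundary — more than the 1.6 mm shell width (2 × 0.8), so it's in the infill interior.

infill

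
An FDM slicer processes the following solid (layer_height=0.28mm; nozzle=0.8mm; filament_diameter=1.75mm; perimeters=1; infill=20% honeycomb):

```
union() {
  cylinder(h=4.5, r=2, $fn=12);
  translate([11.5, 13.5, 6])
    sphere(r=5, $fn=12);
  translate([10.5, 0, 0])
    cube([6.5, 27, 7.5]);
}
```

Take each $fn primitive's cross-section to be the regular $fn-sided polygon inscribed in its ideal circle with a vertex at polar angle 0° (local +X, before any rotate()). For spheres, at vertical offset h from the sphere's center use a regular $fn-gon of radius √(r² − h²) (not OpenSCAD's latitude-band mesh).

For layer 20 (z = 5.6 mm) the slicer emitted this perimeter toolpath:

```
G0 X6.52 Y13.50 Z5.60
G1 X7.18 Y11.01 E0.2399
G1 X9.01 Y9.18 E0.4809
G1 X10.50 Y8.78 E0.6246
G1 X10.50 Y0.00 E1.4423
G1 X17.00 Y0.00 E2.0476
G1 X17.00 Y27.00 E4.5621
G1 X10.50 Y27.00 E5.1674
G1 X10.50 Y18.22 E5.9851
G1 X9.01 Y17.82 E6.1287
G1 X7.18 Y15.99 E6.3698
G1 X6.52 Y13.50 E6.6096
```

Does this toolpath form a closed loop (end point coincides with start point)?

yes

Start point (G0): (6.52, 13.50). End point (last G1): the path returns to the start — closed.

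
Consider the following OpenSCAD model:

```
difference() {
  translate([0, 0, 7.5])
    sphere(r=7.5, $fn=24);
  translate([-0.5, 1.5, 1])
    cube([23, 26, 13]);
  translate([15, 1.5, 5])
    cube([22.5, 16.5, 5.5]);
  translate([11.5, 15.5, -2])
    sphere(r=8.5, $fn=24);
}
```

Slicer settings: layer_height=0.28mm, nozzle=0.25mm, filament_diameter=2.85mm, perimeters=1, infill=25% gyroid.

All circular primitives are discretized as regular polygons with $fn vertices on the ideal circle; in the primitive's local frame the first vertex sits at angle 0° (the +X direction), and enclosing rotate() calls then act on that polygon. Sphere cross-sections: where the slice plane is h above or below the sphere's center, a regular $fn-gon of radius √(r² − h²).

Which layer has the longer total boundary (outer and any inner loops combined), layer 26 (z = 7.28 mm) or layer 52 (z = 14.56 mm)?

Layer 26 (z = 7.28): the r=7.5 sphere slices to a regular 24-gon of circumradius 7.497 (√(r²−h²) with h=0.22 from center) (perimeter = 2·24·7.497·sin(180°/24) = 46.97 mm); the cube at (-0.5, 1.5) is present — its section is the full 23×26 rectangle (perimeter 98.00 mm); the cube at (15, 1.5) is present — its section is the full 22.5×16.5 rectangle (perimeter 78.00 mm); the sphere at (11.5, 15.5) is not intersected at this z (|z−center|=9.280 > r=8.5); Taking the first minus the rest: starting from the r=7.5 sphere, the 23×26 cube at (-0.5, 1.5) partially overlaps it — only the 35.52 mm² overlap (of its 598.00 mm²) is removed, clipping the outline; the 22.5×16.5 cube at (15, 1.5) misses the remaining region (no effect) — boundary = 49.97 mm. So its perimeter = 49.97 mm. Layer 52 (z = 14.56): the r=7.5 sphere slices to a regular 24-gon of circumradius 2.531 (√(r²−h²) with h=7.06 from center) (perimeter = 2·24·2.531·sin(180°/24) = 15.86 mm); the cube at (-0.5, 1.5) is not intersected at this z (z outside [1, 14]); the cube at (15, 1.5) is absent (z outside [5, 10.5]); the sphere at (11.5, 15.5) is not intersected at this z (|z−center|=16.560 > r=8.5); Taking the first minus the rest: none of the subtracted shapes is present at this height, so the r=7.5 sphere is unchanged — boundary = 15.86 mm. So its perimeter = 15.86 mm. Layer 26 is larger (49.97 vs 15.86 mm).

layer 26 (z = 7.28 mm)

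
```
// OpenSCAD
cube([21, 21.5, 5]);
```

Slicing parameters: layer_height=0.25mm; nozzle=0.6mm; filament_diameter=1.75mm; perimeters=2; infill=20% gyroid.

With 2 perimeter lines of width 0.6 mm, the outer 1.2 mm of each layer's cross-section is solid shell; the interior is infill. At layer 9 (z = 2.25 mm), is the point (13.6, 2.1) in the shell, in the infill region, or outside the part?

At z = 2.25 mm: the cube (footprint 21×21.5) is included at this height. Overall, the cross-section is a single solid region. The nearest boundary edge runs (0.00, 0.00)→(21.00, 0.00); distance from the point to it = 2.10 mm. The point is inside the cross-section and 2.10 mm from the nearest boundary — more than the 1.2 mm shell width (2 × 0.6), so it's in the infill interior.

infill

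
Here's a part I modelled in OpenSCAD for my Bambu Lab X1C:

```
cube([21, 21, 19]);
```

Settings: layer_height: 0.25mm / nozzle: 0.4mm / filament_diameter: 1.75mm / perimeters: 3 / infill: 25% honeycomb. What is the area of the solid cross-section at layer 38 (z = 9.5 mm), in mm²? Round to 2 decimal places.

At z = 9.5 mm: the cube is present — its section is the full 21×21 rectangle (area 441.00 mm²). Overall, the cross-section is a single solid region. Net area = 441.00 mm².

441.00 mm²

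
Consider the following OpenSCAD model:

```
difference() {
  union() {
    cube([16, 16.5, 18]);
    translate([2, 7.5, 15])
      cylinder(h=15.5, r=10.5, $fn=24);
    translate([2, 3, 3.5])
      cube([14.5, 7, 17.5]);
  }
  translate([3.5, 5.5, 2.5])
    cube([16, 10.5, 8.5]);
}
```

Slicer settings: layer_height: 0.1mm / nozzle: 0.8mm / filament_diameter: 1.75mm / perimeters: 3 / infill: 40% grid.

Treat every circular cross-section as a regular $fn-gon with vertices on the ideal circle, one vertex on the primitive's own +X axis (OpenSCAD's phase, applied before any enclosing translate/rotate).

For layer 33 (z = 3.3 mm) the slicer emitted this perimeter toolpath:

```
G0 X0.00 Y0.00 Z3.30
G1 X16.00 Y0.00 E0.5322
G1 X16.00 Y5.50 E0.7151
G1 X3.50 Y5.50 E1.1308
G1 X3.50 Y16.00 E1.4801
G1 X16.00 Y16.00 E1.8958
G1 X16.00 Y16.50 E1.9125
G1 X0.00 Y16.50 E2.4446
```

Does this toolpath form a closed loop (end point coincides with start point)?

Start point (G0): (0.00, 0.00). End point (last G1): the path does not return to the start — open.

no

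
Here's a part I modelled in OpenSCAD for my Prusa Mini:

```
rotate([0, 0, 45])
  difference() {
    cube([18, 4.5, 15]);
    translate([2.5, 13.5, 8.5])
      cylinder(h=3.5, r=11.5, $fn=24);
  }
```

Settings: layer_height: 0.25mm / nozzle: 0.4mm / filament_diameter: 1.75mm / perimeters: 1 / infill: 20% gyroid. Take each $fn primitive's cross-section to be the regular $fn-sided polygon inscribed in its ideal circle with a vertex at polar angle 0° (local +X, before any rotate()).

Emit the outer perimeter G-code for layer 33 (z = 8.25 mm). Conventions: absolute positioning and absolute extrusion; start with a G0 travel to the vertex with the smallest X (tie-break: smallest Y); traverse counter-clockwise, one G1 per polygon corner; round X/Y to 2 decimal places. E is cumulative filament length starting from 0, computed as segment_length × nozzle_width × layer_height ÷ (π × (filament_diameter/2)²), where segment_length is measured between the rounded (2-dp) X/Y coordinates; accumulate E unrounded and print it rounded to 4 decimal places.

G0 X-3.18 Y3.18 Z8.25
G1 X0.00 Y0.00 E0.1870
G1 X12.73 Y12.73 E0.9354
G1 X9.55 Y15.91 E1.1224
G1 X-3.18 Y3.18 E1.8709

At z = 8.25 mm: the cube (footprint 18×4.5) is included at this height; the cylinder at (2.5, 13.5) does not reach this height (z outside [8.5, 12]); After the difference (first − rest): none of the subtracted shapes is present at this height, so the 18×4.5 cube is unchanged — 1 connected region; (rotated 45° about Z; rotation is an isometry so areas/perimeters/island counts are preserved). The outline is a single polygon with 4 vertices. Extrusion per mm of travel: 0.4 × 0.25 / (π × 0.875²) = 0.041575. Accumulating E over each segment gives final E = 1.8709.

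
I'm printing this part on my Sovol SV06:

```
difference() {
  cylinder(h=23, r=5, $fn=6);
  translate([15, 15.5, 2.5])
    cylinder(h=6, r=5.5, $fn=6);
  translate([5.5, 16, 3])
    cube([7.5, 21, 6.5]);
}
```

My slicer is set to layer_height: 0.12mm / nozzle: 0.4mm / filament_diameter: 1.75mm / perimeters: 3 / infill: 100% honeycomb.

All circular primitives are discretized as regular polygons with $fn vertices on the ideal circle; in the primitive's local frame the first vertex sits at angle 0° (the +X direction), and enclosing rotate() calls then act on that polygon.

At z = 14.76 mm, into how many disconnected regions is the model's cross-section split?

At z = 14.76 mm: the cylinder: section is a regular 6-gon, circumradius r=5; the cylinder at (15, 15.5) is not intersected at this z (z outside [2.5, 8.5]); the cube at (5.5, 16) is not intersected at this z (z outside [3, 9.5]); Subtracting the remaining from the first: none of the subtracted shapes is present at this height, so the r=5 cylinder is unchanged — 1 connected region. The result has 1 disconnected region.

1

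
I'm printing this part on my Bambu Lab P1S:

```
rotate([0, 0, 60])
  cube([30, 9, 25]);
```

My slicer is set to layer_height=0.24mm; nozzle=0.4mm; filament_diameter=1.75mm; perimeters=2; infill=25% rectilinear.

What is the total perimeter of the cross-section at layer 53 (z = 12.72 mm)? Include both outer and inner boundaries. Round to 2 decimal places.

At z = 12.72 mm: the 30×9 cube contributes its full rectangle (perimeter 78.00 mm); (rotated 60° about Z; rotation is an isometry so areas/perimeters/island counts are preserved). Overall, the cross-section is a single solid region. Total boundary length (outer) = 78.00 mm.

78.00 mm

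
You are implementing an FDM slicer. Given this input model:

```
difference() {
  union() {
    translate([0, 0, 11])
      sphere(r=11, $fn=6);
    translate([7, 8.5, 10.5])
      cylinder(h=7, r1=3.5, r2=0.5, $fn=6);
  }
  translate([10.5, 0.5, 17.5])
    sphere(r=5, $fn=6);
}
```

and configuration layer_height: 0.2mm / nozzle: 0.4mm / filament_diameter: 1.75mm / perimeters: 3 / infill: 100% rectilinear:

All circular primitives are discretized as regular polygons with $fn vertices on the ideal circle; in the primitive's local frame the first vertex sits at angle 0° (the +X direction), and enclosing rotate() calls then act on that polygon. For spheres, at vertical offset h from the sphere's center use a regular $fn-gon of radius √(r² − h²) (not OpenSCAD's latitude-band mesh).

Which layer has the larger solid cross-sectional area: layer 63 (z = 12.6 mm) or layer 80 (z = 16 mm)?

layer 63 (z = 12.6 mm)

Layer 63 (z = 12.6): the r=11 sphere contributes a regular 6-gon of circumradius √(11²−1.6²) = 10.883 (area = (6/2)·10.883²·sin(360°/6) = 307.72 mm²); the cone at (7, 8.5): at t=0.300 of its height the radius interpolates to r₁+(r₂−r₁)t = 2.600, giving a regular 6-gon of that circumradius (area = (6/2)·2.600²·sin(360°/6) = 17.56 mm²); Taking the union: the regions partially overlap — summed areas 325.28 mm² minus the doubly-counted overlap 4.51 mm² gives 320.77 mm² — area = 320.77 mm²; the r=5 sphere at (10.5, 0.5) slices to a regular 6-gon of circumradius 0.995 (√(r²−h²) with h=4.9 from center) (area = (6/2)·0.995²·sin(360°/6) = 2.57 mm²); After the difference (first − rest): starting from that combined region (320.77 mm²), the r=5 sphere at (10.5, 0.5) partially overlaps it — only the 1.37 mm² overlap (of its 2.57 mm²) is removed, clipping the outline — area = 319.40 mm². So its area = 319.40 mm². Layer 80 (z = 16): the r=11 sphere contributes a regular 6-gon of circumradius √(11²−5²) = 9.798 (area = (6/2)·9.798²·sin(360°/6) = 249.42 mm²); the cone at (7, 8.5) (r1=3.5→r2=0.5) has section circumradius 1.143 here — a regular 6-gon (area = (6/2)·1.143²·sin(360°/6) = 3.39 mm²); Taking the union: the 2 present regions are separate (no shared area or edge), so areas and boundary lengths simply add and each stays a separate island — area = 252.81 mm²; the r=5 sphere at (10.5, 0.5) slices to a regular 6-gon of circumradius 4.770 (√(r²−h²) with h=1.5 from center) (area = (6/2)·4.770²·sin(360°/6) = 59.11 mm²); After the difference (first − rest): starting from the result so far (252.81 mm²), the r=5 sphere at (10.5, 0.5) partially overlaps it — only the 14.26 mm² overlap (of its 59.11 mm²) is removed, clipping the outline — area = 238.55 mm². So its area = 238.55 mm². Layer 63 is larger (319.40 vs 238.55 mm²).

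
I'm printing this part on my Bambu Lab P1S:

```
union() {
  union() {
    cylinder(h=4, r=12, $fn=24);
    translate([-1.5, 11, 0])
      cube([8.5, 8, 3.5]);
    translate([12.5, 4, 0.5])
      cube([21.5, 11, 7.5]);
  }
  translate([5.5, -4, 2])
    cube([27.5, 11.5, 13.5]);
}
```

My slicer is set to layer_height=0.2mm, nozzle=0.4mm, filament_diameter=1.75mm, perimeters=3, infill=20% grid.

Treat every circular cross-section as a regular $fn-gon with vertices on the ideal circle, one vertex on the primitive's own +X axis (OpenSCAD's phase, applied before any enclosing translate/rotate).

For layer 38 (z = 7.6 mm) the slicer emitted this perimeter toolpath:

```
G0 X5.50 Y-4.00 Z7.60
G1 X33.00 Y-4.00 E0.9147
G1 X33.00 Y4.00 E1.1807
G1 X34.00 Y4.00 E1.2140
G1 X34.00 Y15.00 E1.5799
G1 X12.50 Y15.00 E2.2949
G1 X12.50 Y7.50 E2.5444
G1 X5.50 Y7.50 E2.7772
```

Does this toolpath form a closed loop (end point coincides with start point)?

Start point (G0): (5.50, -4.00). End point (last G1): the path does not return to the start — open.

no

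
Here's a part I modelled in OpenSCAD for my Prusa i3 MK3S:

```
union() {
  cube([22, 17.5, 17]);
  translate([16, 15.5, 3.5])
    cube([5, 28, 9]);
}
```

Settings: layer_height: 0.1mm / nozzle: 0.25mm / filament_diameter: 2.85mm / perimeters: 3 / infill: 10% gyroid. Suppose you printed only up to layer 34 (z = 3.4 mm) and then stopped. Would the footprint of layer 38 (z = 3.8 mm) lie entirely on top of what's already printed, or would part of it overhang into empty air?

part overhangs

Compare the two slices. At z = 3.4: the 22×17.5 cube contributes its full rectangle (area 385.00 mm²); the cube at (16, 15.5) does not reach this height (z outside [3.5, 12.5]); Merging all regions: only the 22×17.5 cube is present, so the union is just that shape — area = 385.00 mm². At z = 3.8: the cube (footprint 22×17.5) is included at this height (area 385.00 mm²); the cube at (16, 15.5) (footprint 5×28) is included at this height (area 140.00 mm²); Taking the union: the regions partially overlap — summed areas 525.00 mm² minus the doubly-counted overlap 10.00 mm² gives 515.00 mm² — area = 515.00 mm². Checking containment: at z = 3.8 the cross-section extends beyond the z = 3.4 cross-section by about 130.00 mm².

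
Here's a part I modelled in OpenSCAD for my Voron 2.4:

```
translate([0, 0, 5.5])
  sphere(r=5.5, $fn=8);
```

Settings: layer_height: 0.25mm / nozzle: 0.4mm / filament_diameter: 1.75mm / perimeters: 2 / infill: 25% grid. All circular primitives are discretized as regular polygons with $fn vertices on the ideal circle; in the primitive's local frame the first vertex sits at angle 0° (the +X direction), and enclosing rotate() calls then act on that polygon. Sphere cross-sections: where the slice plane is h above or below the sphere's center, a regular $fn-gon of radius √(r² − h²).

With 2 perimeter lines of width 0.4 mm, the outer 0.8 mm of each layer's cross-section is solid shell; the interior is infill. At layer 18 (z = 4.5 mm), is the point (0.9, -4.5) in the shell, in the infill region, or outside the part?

At z = 4.5 mm: the r=5.5 sphere slices to a regular 8-gon of circumradius 5.408 (√(r²−h²) with h=1 from center). Overall, the cross-section is a single solid region. The nearest boundary edge runs (-0.00, -5.41)→(3.82, -3.82); distance from the point to it = 0.49 mm. The point is inside the cross-section, 0.49 mm from the nearest boundary — within the 0.8 mm shell band (2 × 0.4).

shell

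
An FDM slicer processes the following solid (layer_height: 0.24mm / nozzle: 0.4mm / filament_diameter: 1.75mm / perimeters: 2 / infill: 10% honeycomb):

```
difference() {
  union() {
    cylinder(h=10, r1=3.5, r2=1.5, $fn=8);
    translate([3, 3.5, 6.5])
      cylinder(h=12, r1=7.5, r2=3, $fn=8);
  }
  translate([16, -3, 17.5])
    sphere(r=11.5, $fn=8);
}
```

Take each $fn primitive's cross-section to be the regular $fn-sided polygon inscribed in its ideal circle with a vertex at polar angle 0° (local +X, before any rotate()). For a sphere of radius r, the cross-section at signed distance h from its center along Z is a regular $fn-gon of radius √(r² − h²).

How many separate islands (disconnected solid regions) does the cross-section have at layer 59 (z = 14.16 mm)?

1

At z = 14.16 mm: the cone is not intersected at this z (z outside [0, 10]); the cone at (3, 3.5) (r1=7.5→r2=3) has section circumradius 4.627 here — a regular 8-gon; Combining (union): only the cone at (3, 3.5) is present, so the union is just that shape — 1 connected region; the r=11.5 sphere at (16, -3) slices to a regular 8-gon of circumradius 11.004 (√(r²−h²) with h=3.34 from center); Subtracting the remaining from the first: starting from that combined region, the r=11.5 sphere at (16, -3) misses the remaining region (no effect) — 1 connected region. Overall, the cross-section is a single solid region. Island count = 1.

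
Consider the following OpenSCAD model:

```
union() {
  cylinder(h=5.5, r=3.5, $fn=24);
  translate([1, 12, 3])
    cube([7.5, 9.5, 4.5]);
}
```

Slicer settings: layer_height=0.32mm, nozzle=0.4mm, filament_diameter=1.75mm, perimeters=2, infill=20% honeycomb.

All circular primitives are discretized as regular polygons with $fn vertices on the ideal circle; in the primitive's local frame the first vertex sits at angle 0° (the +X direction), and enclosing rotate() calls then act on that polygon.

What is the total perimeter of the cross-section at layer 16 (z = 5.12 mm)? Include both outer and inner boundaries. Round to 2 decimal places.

At z = 5.12 mm: the r=3.5 cylinder gives a regular 24-gon of circumradius 3.5 (constant along its height) (perimeter = 2·24·3.500·sin(180°/24) = 21.93 mm); the 7.5×9.5 cube at (1, 12) contributes its full rectangle (perimeter 34.00 mm); Combining (union): the 2 present regions are separate (no shared area or edge), so areas and boundary lengths simply add and each stays a separate island — boundary = 55.93 mm. Overall, the cross-section has 2 separate islands. Total boundary length (outer) = 55.93 mm.

55.93 mm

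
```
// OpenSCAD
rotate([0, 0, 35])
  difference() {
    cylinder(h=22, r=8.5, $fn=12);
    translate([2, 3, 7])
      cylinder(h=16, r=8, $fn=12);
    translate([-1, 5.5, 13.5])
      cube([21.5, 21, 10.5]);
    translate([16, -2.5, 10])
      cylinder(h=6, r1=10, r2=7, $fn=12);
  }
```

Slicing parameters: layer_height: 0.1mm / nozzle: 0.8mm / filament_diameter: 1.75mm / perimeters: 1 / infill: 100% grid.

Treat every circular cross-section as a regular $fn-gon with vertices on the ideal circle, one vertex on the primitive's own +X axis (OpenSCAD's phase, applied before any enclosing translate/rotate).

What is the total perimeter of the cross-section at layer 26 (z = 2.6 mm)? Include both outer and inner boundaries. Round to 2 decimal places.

At z = 2.6 mm: the r=8.5 cylinder contributes a regular 12-gon of circumradius 8.5 (perimeter = 2·12·8.500·sin(180°/12) = 52.80 mm); the cylinder at (2, 3) is absent (z outside [7, 23]); the cube at (-1, 5.5) does not reach this height (z outside [13.5, 24]); the cone at (16, -2.5) is absent (z outside [10, 16]); After the difference (first − rest): none of the subtracted shapes is present at this height, so the r=8.5 cylinder is unchanged — boundary = 52.80 mm; (whole slice rotated 35° about Z — lengths, areas and connectivity unchanged). Overall, the cross-section is a single solid region. Total boundary length (outer) = 52.80 mm.

52.80 mm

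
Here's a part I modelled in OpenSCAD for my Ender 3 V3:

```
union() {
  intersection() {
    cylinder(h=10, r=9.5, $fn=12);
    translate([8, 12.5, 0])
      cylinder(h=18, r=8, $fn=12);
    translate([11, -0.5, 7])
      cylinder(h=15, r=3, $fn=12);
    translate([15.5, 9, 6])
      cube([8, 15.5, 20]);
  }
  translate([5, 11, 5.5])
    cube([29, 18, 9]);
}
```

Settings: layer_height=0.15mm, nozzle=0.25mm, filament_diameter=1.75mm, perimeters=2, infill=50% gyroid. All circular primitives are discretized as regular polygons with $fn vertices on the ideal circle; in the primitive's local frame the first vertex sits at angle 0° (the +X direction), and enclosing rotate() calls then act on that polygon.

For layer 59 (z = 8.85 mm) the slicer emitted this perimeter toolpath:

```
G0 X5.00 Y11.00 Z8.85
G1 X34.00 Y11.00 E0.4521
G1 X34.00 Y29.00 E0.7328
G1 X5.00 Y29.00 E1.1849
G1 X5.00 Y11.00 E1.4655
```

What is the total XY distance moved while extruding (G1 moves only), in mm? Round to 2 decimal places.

94.00 mm

Sum the Euclidean lengths of each G1 segment: total = 94.00 mm.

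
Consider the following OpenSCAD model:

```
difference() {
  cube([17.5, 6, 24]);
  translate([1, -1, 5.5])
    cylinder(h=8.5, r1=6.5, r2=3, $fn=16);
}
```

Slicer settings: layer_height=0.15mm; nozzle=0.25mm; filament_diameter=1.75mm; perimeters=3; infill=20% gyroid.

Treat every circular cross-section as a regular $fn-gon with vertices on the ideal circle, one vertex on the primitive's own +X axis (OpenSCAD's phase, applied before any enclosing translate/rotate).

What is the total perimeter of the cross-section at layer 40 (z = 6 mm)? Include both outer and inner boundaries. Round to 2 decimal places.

44.63 mm

At z = 6 mm: the cube is present — its section is the full 17.5×6 rectangle (perimeter 47.00 mm); the cone at (1, -1): at t=0.059 of its height the radius interpolates to r₁+(r₂−r₁)t = 6.294, giving a regular 16-gon of that circumradius (perimeter = 2·16·6.294·sin(180°/16) = 39.29 mm); Taking the first minus the rest: starting from the 17.5×6 cube, the cone at (1, -1) partially overlaps it — only the 29.32 mm² overlap (of its 121.28 mm²) is removed, clipping the outline — boundary = 44.63 mm. Overall, the cross-section is a single solid region. Total boundary length (outer) = 44.63 mm.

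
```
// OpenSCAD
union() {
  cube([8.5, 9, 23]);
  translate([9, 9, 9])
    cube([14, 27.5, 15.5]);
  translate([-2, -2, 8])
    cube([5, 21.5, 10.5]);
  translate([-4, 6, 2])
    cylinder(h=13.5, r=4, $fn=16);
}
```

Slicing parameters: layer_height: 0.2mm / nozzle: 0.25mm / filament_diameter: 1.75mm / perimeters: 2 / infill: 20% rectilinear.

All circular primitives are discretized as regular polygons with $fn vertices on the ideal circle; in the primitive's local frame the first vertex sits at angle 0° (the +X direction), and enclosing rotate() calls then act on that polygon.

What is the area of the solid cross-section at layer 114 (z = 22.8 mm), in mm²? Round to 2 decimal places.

461.50 mm²

At z = 22.8 mm: the cube is present — its section is the full 8.5×9 rectangle (area 76.50 mm²); the 14×27.5 cube at (9, 9) contributes its full rectangle (area 385.00 mm²); the cube at (-2, -2) does not reach this height (z outside [8, 18.5]); the cylinder at (-4, 6) does not reach this height (z outside [2, 15.5]); Merging all regions: the 2 present regions are separate (no shared area or edge), so areas and boundary lengths simply add and each stays a separate island — area = 461.50 mm². Overall, the cross-section has 2 separate islands. Net area = 461.50 mm².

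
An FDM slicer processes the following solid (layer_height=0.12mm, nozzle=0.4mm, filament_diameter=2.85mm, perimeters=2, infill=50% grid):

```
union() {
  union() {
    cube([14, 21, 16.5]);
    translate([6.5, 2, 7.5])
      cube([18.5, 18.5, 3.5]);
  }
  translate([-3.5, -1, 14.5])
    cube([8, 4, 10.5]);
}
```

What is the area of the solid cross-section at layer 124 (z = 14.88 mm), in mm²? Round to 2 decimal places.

312.50 mm²

At z = 14.88 mm: the 14×21 cube contributes its full rectangle (area 294.00 mm²); the cube at (6.5, 2) is absent (z outside [7.5, 11]); Taking the union: only the 14×21 cube is present, so the union is just that shape — area = 294.00 mm²; the cube at (-3.5, -1) (footprint 8×4) is included at this height (area 32.00 mm²); Combining (union): the regions partially overlap — summed areas 326.00 mm² minus the doubly-counted overlap 13.50 mm² gives 312.50 mm² — area = 312.50 mm². Overall, the cross-section is a single solid region. Net area = 312.50 mm².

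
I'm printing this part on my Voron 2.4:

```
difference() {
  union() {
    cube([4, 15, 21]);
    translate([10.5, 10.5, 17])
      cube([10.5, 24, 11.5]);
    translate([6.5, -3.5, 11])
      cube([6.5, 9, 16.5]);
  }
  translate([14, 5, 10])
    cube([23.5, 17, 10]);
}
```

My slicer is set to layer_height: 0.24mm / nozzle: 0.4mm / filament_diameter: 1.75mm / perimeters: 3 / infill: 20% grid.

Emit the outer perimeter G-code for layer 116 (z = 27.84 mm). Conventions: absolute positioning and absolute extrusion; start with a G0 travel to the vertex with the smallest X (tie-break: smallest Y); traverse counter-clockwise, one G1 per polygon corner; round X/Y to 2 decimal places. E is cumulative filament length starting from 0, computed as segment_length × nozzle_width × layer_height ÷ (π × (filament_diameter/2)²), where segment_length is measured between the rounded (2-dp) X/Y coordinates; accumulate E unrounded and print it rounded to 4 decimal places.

G0 X10.50 Y10.50 Z27.84
G1 X21.00 Y10.50 E0.4191
G1 X21.00 Y34.50 E1.3770
G1 X10.50 Y34.50 E1.7960
G1 X10.50 Y10.50 E2.7539

At z = 27.84 mm: the cube is not intersected at this z (z outside [0, 21]); the cube at (10.5, 10.5) (footprint 10.5×24) is included at this height; the cube at (6.5, -3.5) is not intersected at this z (z outside [11, 27.5]); Taking the union: only the 10.5×24 cube at (10.5, 10.5) is present, so the union is just that shape — 1 connected region; the cube at (14, 5) is absent (z outside [10, 20]); Subtracting the remaining from the first: none of the subtracted shapes is present at this height, so that combined region is unchanged — 1 connected region. The outline is a single polygon with 4 vertices. Extrusion per mm of travel: 0.4 × 0.24 / (π × 0.875²) = 0.039912. Accumulating E over each segment gives final E = 2.7539.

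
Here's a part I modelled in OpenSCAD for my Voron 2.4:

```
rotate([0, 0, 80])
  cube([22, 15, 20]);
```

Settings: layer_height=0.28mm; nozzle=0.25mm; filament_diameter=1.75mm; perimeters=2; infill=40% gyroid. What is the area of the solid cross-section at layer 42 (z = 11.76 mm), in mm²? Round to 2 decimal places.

At z = 11.76 mm: the cube (footprint 22×15) is included at this height (area 330.00 mm²); (whole slice rotated 80° about Z — lengths, areas and connectivity unchanged). Overall, the cross-section is a single solid region. Net area = 330.00 mm².

330.00 mm²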